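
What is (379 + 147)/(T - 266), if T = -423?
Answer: -526/689 ≈ -0.76342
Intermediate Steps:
(379 + 147)/(T - 266) = (379 + 147)/(-423 - 266) = 526/(-689) = 526*(-1/689) = -526/689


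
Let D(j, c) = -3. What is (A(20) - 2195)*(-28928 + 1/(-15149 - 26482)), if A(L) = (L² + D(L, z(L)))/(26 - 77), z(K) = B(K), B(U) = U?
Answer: 135293646864598/2123181 ≈ 6.3722e+7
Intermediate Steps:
z(K) = K
A(L) = 1/17 - L²/51 (A(L) = (L² - 3)/(26 - 77) = (-3 + L²)/(-51) = (-3 + L²)*(-1/51) = 1/17 - L²/51)
(A(20) - 2195)*(-28928 + 1/(-15149 - 26482)) = ((1/17 - 1/51*20²) - 2195)*(-28928 + 1/(-15149 - 26482)) = ((1/17 - 1/51*400) - 2195)*(-28928 + 1/(-41631)) = ((1/17 - 400/51) - 2195)*(-28928 - 1/41631) = (-397/51 - 2195)*(-1204301569/41631) = -112342/51*(-1204301569/41631) = 135293646864598/2123181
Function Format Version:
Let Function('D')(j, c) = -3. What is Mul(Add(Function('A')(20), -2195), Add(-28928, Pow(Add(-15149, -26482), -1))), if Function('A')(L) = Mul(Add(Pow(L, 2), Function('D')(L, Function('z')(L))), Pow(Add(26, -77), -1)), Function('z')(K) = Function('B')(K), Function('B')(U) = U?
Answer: Rational(135293646864598, 2123181) ≈ 6.3722e+7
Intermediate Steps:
Function('z')(K) = K
Function('A')(L) = Add(Rational(1, 17), Mul(Rational(-1, 51), Pow(L, 2))) (Function('A')(L) = Mul(Add(Pow(L, 2), -3), Pow(Add(26, -77), -1)) = Mul(Add(-3, Pow(L, 2)), Pow(-51, -1)) = Mul(Add(-3, Pow(L, 2)), Rational(-1, 51)) = Add(Rational(1, 17), Mul(Rational(-1, 51), Pow(L, 2))))
Mul(Add(Function('A')(20), -2195), Add(-28928, Pow(Add(-15149, -26482), -1))) = Mul(Add(Add(Rational(1, 17), Mul(Rational(-1, 51), Pow(20, 2))), -2195), Add(-28928, Pow(Add(-15149, -26482), -1))) = Mul(Add(Add(Rational(1, 17), Mul(Rational(-1, 51), 400)), -2195), Add(-28928, Pow(-41631, -1))) = Mul(Add(Add(Rational(1, 17), Rational(-400, 51)), -2195), Add(-28928, Rational(-1, 41631))) = Mul(Add(Rational(-397, 51), -2195), Rational(-1204301569, 41631)) = Mul(Rational(-112342, 51), Rational(-1204301569, 41631)) = Rational(135293646864598, 2123181)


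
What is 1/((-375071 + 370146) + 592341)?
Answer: 1/587416 ≈ 1.7024e-6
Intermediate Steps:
1/((-375071 + 370146) + 592341) = 1/(-4925 + 592341) = 1/587416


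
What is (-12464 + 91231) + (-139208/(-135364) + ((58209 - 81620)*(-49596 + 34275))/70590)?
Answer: 66767334798627/796278730 ≈ 83849.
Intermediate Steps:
(-12464 + 91231) + (-139208/(-135364) + ((58209 - 81620)*(-49596 + 34275))/70590) = 78767 + (-139208*(-1/135364) - 23411*(-15321)*(1/70590)) = 78767 + (34802/33841 + 358679931*(1/70590)) = 78767 + (34802/33841 + 119559977/23530) = 78767 + 4046848072717/796278730 = 66767334798627/796278730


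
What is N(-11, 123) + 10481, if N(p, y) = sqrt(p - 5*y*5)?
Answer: 10481 + I*sqrt(3086) ≈ 10481.0 + 55.552*I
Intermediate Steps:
N(p, y) = sqrt(p - 25*y)
N(-11, 123) + 10481 = sqrt(-11 - 25*123) + 10481 = sqrt(-11 - 3075) + 10481 = sqrt(-3086) + 10481 = I*sqrt(3086) + 10481 = 10481 + I*sqrt(3086)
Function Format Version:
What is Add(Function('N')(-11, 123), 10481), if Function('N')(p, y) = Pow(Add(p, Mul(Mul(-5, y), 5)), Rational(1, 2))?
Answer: Add(10481, Mul(I, Pow(3086, Rational(1, 2)))) ≈ Add(10481., Mul(55.552, I))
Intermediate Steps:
Function('N')(p, y) = Pow(Add(p, Mul(-25, y)), Rational(1, 2))
Add(Function('N')(-11, 123), 10481) = Add(Pow(Add(-11, Mul(-25, 123)), Rational(1, 2)), 10481) = Add(Pow(Add(-11, -3075), Rational(1, 2)), 10481) = Add(Pow(-3086, Rational(1, 2)), 10481) = Add(Mul(I, Pow(3086, Rational(1, 2))), 10481) = Add(10481, Mul(I, Pow(3086, Rational(1, 2))))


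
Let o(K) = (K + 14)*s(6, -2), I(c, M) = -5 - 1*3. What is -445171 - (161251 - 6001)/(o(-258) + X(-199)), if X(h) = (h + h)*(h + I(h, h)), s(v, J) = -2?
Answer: -18446628352/41437 ≈ -4.4517e+5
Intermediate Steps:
I(c, M) = -8 (I(c, M) = -5 - 3 = -8)
o(K) = -28 - 2*K (o(K) = (K + 14)*(-2) = (14 + K)*(-2) = -28 - 2*K)
X(h) = 2*h*(-8 + h) (X(h) = (h + h)*(h - 8) = (2*h)*(-8 + h) = 2*h*(-8 + h))
-445171 - (161251 - 6001)/(o(-258) + X(-199)) = -445171 - (161251 - 6001)/((-28 - 2*(-258)) + 2*(-199)*(-8 - 199)) = -445171 - 155250/((-28 + 516) + 2*(-199)*(-207)) = -445171 - 155250/(488 + 82386) = -445171 - 155250/82874 = -445171 - 1*77625/41437 = -445171 - 77625/41437 = -18446628352/41437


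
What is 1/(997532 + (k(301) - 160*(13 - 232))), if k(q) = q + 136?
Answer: 1/1033009 ≈ 9.6805e-7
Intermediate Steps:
k(q) = 136 + q
1/(997532 + (k(301) - 160*(13 - 232))) = 1/(997532 + ((136 + 301) - 160*(13 - 232))) = 1/(997532 + (437 - 160*(-219))) = 1/(997532 + (437 - 1*(-35040))) = 1/(997532 + (437 + 35040)) = 1/(997532 + 35477) = 1/1033009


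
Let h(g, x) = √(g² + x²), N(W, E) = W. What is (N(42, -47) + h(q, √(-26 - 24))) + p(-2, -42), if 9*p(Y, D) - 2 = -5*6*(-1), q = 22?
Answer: 410/9 + √434 ≈ 66.388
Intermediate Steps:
p(Y, D) = 32/9 (p(Y, D) = 2/9 + (-5*6*(-1))/9 = 2/9 + (-30*(-1))/9 = 2/9 + (⅑)*30 = 2/9 + 10/3 = 32/9)
(N(42, -47) + h(q, √(-26 - 24))) + p(-2, -42) = (42 + √(22² + (√(-26 - 24))²)) + 32/9 = (42 + √(484 + (√(-50))²)) + 32/9 = (42 + √(484 + (5*I*√2)²)) + 32/9 = (42 + √(484 - 50)) + 32/9 = (42 + √434) + 32/9 = 410/9 + √434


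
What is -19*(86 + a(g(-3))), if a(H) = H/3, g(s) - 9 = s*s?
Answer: -1748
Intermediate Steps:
g(s) = 9 + s² (g(s) = 9 + s*s = 9 + s²)
a(H) = H/3 (a(H) = H*(⅓) = H/3)
-19*(86 + a(g(-3))) = -19*(86 + (9 + (-3)²)/3) = -19*(86 + (9 + 9)/3) = -19*(86 + (⅓)*18) = -19*(86 + 6) = -19*92 = -1748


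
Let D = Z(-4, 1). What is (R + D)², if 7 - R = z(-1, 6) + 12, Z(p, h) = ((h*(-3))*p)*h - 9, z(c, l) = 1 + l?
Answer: 81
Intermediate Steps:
Z(p, h) = -9 - 3*p*h² (Z(p, h) = ((-3*h)*p)*h - 9 = (-3*h*p)*h - 9 = -3*p*h² - 9 = -9 - 3*p*h²)
R = -12 (R = 7 - ((1 + 6) + 12) = 7 - (7 + 12) = 7 - 1*19 = 7 - 19 = -12)
D = 3 (D = -9 - 3*(-4)*1² = -9 - 3*(-4)*1 = -9 + 12 = 3)
(R + D)² = (-12 + 3)² = (-9)² = 81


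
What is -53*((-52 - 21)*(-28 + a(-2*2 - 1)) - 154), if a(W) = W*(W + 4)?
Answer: -80825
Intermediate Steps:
a(W) = W*(4 + W)
-53*((-52 - 21)*(-28 + a(-2*2 - 1)) - 154) = -53*((-52 - 21)*(-28 + (-2*2 - 1)*(4 + (-2*2 - 1))) - 154) = -53*(-73*(-28 + (-4 - 1)*(4 + (-4 - 1))) - 154) = -53*(-73*(-28 - 5*(4 - 5)) - 154) = -53*(-73*(-28 - 5*(-1)) - 154) = -53*(-73*(-28 + 5) - 154) = -53*(-73*(-23) - 154) = -53*(1679 - 154) = -53*1525 = -80825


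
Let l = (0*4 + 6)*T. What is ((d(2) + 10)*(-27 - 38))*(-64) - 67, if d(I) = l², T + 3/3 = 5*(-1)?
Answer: 5432893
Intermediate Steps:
T = -6 (T = -1 + 5*(-1) = -1 - 5 = -6)
l = -36 (l = (0*4 + 6)*(-6) = (0 + 6)*(-6) = 6*(-6) = -36)
d(I) = 1296 (d(I) = (-36)² = 1296)
((d(2) + 10)*(-27 - 38))*(-64) - 67 = ((1296 + 10)*(-27 - 38))*(-64) - 67 = (1306*(-65))*(-64) - 67 = -84890*(-64) - 67 = 5432960 - 67 = 5432893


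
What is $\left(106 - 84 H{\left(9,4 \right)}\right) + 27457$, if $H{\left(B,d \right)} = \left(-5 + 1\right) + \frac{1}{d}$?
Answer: $27878$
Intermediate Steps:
$H{\left(B,d \right)} = -4 + \frac{1}{d}$
$\left(106 - 84 H{\left(9,4 \right)}\right) + 27457 = \left(106 - 84 \left(-4 + \frac{1}{4}\right)\right) + 27457 = \left(106 - -315\right) + 27457 = \left(106 + 315\right) + 27457 = 421 + 27457 = 27878$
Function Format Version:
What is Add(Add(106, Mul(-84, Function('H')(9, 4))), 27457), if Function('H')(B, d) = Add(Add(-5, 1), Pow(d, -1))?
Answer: 27878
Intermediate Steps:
Function('H')(B, d) = Add(-4, Pow(d, -1))
Add(Add(106, Mul(-84, Function('H')(9, 4))), 27457) = Add(Add(106, Mul(-84, Add(-4, Pow(4, -1)))), 27457) = Add(Add(106, Mul(-84, Add(-4, Rational(1, 4)))), 27457) = Add(Add(106, Mul(-84, Rational(-15, 4))), 27457) = Add(Add(106, 315), 27457) = Add(421, 27457) = 27878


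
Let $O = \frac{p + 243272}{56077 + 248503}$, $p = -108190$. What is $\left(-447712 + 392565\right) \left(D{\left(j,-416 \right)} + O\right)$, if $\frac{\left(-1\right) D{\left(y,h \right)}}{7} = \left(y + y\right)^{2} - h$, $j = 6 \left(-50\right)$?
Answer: $\frac{21188260539183033}{152290} \approx 1.3913 \cdot 10^{11}$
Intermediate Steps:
$O = \frac{67541}{152290}$ ($O = \frac{-108190 + 243272}{56077 + 248503} = \frac{135082}{304580} = 135082 \cdot \frac{1}{304580} = \frac{67541}{152290} \approx 0.4435$)
$j = -300$
$D{\left(y,h \right)} = - 28 y^{2} + 7 h$ ($D{\left(y,h \right)} = - 7 \left(\left(y + y\right)^{2} - h\right) = - 7 \left(\left(2 y\right)^{2} - h\right) = - 7 \left(4 y^{2} - h\right) = - 7 \left(- h + 4 y^{2}\right) = - 28 y^{2} + 7 h$)
$\left(-447712 + 392565\right) \left(D{\left(j,-416 \right)} + O\right) = \left(-447712 + 392565\right) \left(\left(- 28 \left(-300\right)^{2} + 7 \left(-416\right)\right) + \frac{67541}{152290}\right) = - 55147 \left(\left(\left(-28\right) 90000 - 2912\right) + \frac{67541}{152290}\right) = - 55147 \left(\left(-2520000 - 2912\right) + \frac{67541}{152290}\right) = - 55147 \left(-2522912 + \frac{67541}{152290}\right) = \left(-55147\right) \left(- \frac{384214200939}{152290}\right) = \frac{21188260539183033}{152290}$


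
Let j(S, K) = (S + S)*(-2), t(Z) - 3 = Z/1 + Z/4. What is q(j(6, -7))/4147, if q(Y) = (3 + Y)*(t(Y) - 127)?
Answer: 294/377 ≈ 0.77984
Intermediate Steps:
t(Z) = 3 + 5*Z/4 (t(Z) = 3 + (Z/1 + Z/4) = 3 + (Z*1 + Z*(¼)) = 3 + (Z + Z/4) = 3 + 5*Z/4)
j(S, K) = -4*S (j(S, K) = (2*S)*(-2) = -4*S)
q(Y) = (-124 + 5*Y/4)*(3 + Y) (q(Y) = (3 + Y)*((3 + 5*Y/4) - 127) = (3 + Y)*(-124 + 5*Y/4) = (-124 + 5*Y/4)*(3 + Y))
q(j(6, -7))/4147 = (-372 - (-481)*6 + 5*(-4*6)²/4)/4147 = (-372 - 481/4*(-24) + (5/4)*(-24)²)*(1/4147) = (-372 + 2886 + (5/4)*576)*(1/4147) = (-372 + 2886 + 720)*(1/4147) = 3234*(1/4147) = 294/377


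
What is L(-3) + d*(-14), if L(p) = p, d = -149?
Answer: 2083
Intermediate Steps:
L(-3) + d*(-14) = -3 - 149*(-14) = -3 + 2086 = 2083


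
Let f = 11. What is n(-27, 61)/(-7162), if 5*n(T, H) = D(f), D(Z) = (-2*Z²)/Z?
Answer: 11/17905 ≈ 0.00061435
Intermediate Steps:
D(Z) = -2*Z
n(T, H) = -22/5 (n(T, H) = (-2*11)/5 = (⅕)*(-22) = -22/5)
n(-27, 61)/(-7162) = -22/5/(-7162) = -22/5*(-1/7162) = 11/17905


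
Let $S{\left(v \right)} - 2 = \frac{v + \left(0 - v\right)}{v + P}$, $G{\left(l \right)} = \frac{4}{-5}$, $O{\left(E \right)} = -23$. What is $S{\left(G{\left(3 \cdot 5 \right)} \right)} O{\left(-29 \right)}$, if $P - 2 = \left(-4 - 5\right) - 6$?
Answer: $-46$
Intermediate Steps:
$P = -13$ ($P = 2 - 15 = -13$)
$G{\left(l \right)} = - \frac{4}{5}$ ($G{\left(l \right)} = 4 \left(- \frac{1}{5}\right) = - \frac{4}{5}$)
$S{\left(v \right)} = 2$ ($S{\left(v \right)} = 2 + \frac{v + \left(0 - v\right)}{v - 13} = 2 + \frac{v - v}{-13 + v} = 2 + \frac{0}{-13 + v} = 2 + 0 = 2$)
$S{\left(G{\left(3 \cdot 5 \right)} \right)} O{\left(-29 \right)} = 2 \left(-23\right) = -46$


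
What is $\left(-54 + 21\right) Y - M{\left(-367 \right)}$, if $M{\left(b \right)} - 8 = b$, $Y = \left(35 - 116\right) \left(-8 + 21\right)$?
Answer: $35108$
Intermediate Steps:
$Y = -1053$ ($Y = \left(-81\right) 13 = -1053$)
$M{\left(b \right)} = 8 + b$
$\left(-54 + 21\right) Y - M{\left(-367 \right)} = \left(-54 + 21\right) \left(-1053\right) - \left(8 - 367\right) = \left(-33\right) \left(-1053\right) - -359 = 34749 + 359 = 35108$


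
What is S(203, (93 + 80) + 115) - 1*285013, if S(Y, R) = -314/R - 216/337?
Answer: -13831194877/48528 ≈ -2.8501e+5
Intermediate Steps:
S(Y, R) = -216/337 - 314/R (S(Y, R) = -314/R - 216*1/337 = -314/R - 216/337 = -216/337 - 314/R)
S(203, (93 + 80) + 115) - 1*285013 = (-216/337 - 314/((93 + 80) + 115)) - 1*285013 = (-216/337 - 314/(173 + 115)) - 285013 = (-216/337 - 314/288) - 285013 = (-216/337 - 314*1/288) - 285013 = (-216/337 - 157/144) - 285013 = -84013/48528 - 285013 = -13831194877/48528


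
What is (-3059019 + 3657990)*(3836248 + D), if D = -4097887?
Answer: -156714173469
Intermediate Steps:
(-3059019 + 3657990)*(3836248 + D) = (-3059019 + 3657990)*(3836248 - 4097887) = 598971*(-261639) = -156714173469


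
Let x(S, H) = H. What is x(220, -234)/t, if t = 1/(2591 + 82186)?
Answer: -19837818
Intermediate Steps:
t = 1/84777 ≈ 1.1796e-5
x(220, -234)/t = -234/1/84777 = -234*84777 = -19837818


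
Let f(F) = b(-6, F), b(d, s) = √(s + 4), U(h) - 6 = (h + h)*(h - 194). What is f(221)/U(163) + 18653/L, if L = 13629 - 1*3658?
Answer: 37649147/20141420 ≈ 1.8692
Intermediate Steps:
U(h) = 6 + 2*h*(-194 + h) (U(h) = 6 + (h + h)*(h - 194) = 6 + (2*h)*(-194 + h) = 6 + 2*h*(-194 + h))
b(d, s) = √(4 + s)
f(F) = √(4 + F)
L = 9971 (L = 13629 - 3658 = 9971)
f(221)/U(163) + 18653/L = √(4 + 221)/(6 - 388*163 + 2*163²) + 18653/9971 = √225/(6 - 63244 + 2*26569) + 18653*(1/9971) = 15/(6 - 63244 + 53138) + 18653/9971 = 15/(-10100) + 18653/9971 = 15*(-1/10100) + 18653/9971 = -3/2020 + 18653/9971 = 37649147/20141420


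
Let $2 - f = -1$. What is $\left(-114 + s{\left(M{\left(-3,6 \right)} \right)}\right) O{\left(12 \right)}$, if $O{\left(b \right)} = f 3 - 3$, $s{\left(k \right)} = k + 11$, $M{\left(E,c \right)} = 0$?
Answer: $-618$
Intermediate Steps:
$f = 3$ ($f = 2 - -1 = 2 + 1 = 3$)
$s{\left(k \right)} = 11 + k$
$O{\left(b \right)} = 6$ ($O{\left(b \right)} = 3 \cdot 3 - 3 = 9 - 3 = 6$)
$\left(-114 + s{\left(M{\left(-3,6 \right)} \right)}\right) O{\left(12 \right)} = \left(-114 + \left(11 + 0\right)\right) 6 = \left(-114 + 11\right) 6 = \left(-103\right) 6 = -618$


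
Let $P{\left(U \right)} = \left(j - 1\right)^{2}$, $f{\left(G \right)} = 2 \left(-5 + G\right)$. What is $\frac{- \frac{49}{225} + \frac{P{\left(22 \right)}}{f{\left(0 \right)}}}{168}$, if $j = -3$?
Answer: $- \frac{409}{37800} \approx -0.01082$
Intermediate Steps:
$f{\left(G \right)} = -10 + 2 G$
$P{\left(U \right)} = 16$ ($P{\left(U \right)} = \left(-3 - 1\right)^{2} = \left(-4\right)^{2} = 16$)
$\frac{- \frac{49}{225} + \frac{P{\left(22 \right)}}{f{\left(0 \right)}}}{168} = \frac{- \frac{49}{225} + \frac{16}{-10 + 2 \cdot 0}}{168} = \left(\left(-49\right) \frac{1}{225} + \frac{16}{-10 + 0}\right) \frac{1}{168} = \left(- \frac{49}{225} + \frac{16}{-10}\right) \frac{1}{168} = \left(- \frac{49}{225} + 16 \left(- \frac{1}{10}\right)\right) \frac{1}{168} = \left(- \frac{49}{225} - \frac{8}{5}\right) \frac{1}{168} = \left(- \frac{409}{225}\right) \frac{1}{168} = - \frac{409}{37800}$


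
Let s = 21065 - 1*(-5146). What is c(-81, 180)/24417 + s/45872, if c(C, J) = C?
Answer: 70697595/124450736 ≈ 0.56808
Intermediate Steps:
s = 26211 (s = 21065 + 5146 = 26211)
c(-81, 180)/24417 + s/45872 = -81/24417 + 26211/45872 = -81*1/24417 + 26211*(1/45872) = -9/2713 + 26211/45872 = 70697595/124450736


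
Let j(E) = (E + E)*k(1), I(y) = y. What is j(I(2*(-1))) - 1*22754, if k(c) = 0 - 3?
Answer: -22742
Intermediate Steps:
k(c) = -3
j(E) = -6*E (j(E) = (E + E)*(-3) = (2*E)*(-3) = -6*E)
j(I(2*(-1))) - 1*22754 = -12*(-1) - 1*22754 = -6*(-2) - 22754 = 12 - 22754 = -22742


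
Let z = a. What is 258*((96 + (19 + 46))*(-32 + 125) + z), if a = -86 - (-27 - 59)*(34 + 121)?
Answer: 7279986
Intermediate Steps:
a = 13244 (a = -86 - (-86)*155 = -86 - 1*(-13330) = -86 + 13330 = 13244)
z = 13244
258*((96 + (19 + 46))*(-32 + 125) + z) = 258*((96 + (19 + 46))*(-32 + 125) + 13244) = 258*((96 + 65)*93 + 13244) = 258*(161*93 + 13244) = 258*(14973 + 13244) = 258*28217 = 7279986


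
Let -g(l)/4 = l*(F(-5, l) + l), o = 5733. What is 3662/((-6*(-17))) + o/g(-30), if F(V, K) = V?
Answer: 352277/10200 ≈ 34.537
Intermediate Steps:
g(l) = -4*l*(-5 + l)
3662/((-6*(-17))) + o/g(-30) = 3662/((-6*(-17))) + 5733/((4*(-30)*(5 - 1*(-30)))) = 3662/102 + 5733/((4*(-30)*(5 + 30))) = 3662*(1/102) + 5733/((4*(-30)*35)) = 1831/51 + 5733/(-4200) = 1831/51 + 5733*(-1/4200) = 1831/51 - 273/200 = 352277/10200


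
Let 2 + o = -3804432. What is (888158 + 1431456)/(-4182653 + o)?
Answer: -2319614/7987087 ≈ -0.29042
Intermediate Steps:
o = -3804434 (o = -2 - 3804432 = -3804434)
(888158 + 1431456)/(-4182653 + o) = (888158 + 1431456)/(-4182653 - 3804434) = 2319614/(-7987087) = 2319614*(-1/7987087) = -2319614/7987087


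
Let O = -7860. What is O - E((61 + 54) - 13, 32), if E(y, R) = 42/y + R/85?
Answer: -668167/85 ≈ -7860.8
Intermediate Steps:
E(y, R) = 42/y + R/85 (E(y, R) = 42/y + R*(1/85) = 42/y + R/85)
O - E((61 + 54) - 13, 32) = -7860 - (42/((61 + 54) - 13) + (1/85)*32) = -7860 - (42/(115 - 13) + 32/85) = -7860 - (42/102 + 32/85) = -7860 - (42*(1/102) + 32/85) = -7860 - (7/17 + 32/85) = -7860 - 1*67/85 = -7860 - 67/85 = -668167/85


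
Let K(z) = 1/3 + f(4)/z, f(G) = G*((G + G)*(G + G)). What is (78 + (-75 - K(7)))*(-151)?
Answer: 107512/21 ≈ 5119.6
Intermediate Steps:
f(G) = 4*G**3 (f(G) = G*((2*G)*(2*G)) = G*(4*G**2) = 4*G**3)
K(z) = 1/3 + 256/z (K(z) = 1/3 + (4*4**3)/z = 1*(1/3) + (4*64)/z = 1/3 + 256/z)
(78 + (-75 - K(7)))*(-151) = (78 + (-75 - (768 + 7)/(3*7)))*(-151) = (78 + (-75 - 775/(3*7)))*(-151) = (78 + (-75 - 1*775/21))*(-151) = (78 + (-75 - 775/21))*(-151) = (78 - 2350/21)*(-151) = -712/21*(-151) = 107512/21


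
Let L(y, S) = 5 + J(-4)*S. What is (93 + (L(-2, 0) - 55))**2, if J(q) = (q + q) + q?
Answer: 1849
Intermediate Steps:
J(q) = 3*q (J(q) = 2*q + q = 3*q)
L(y, S) = 5 - 12*S (L(y, S) = 5 + (3*(-4))*S = 5 - 12*S)
(93 + (L(-2, 0) - 55))**2 = (93 + ((5 - 12*0) - 55))**2 = (93 + ((5 + 0) - 55))**2 = (93 + (5 - 55))**2 = (93 - 50)**2 = 43**2 = 1849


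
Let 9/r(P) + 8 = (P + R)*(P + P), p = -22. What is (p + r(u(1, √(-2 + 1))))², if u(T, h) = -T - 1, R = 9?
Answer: 7921/16 ≈ 495.06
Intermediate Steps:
u(T, h) = -1 - T
r(P) = 9/(-8 + 2*P*(9 + P)) (r(P) = 9/(-8 + (P + 9)*(P + P)) = 9/(-8 + (9 + P)*(2*P)) = 9/(-8 + 2*P*(9 + P)))
(p + r(u(1, √(-2 + 1))))² = (-22 + 9/(2*(-4 + (-1 - 1*1)² + 9*(-1 - 1*1))))² = (-22 + 9/(2*(-4 + (-1 - 1)² + 9*(-1 - 1))))² = (-22 + 9/(2*(-4 + (-2)² + 9*(-2))))² = (-22 + 9/(2*(-4 + 4 - 18)))² = (-22 + (9/2)/(-18))² = (-22 + (9/2)*(-1/18))² = (-22 - ¼)² = (-89/4)² = 7921/16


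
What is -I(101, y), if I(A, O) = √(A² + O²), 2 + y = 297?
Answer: -√97226 ≈ -311.81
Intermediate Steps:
y = 295 (y = -2 + 297 = 295)
-I(101, y) = -√(101² + 295²) = -√(10201 + 87025) = -√97226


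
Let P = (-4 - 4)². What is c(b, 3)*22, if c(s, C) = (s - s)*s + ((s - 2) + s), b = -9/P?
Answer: -803/16 ≈ -50.188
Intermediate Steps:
P = 64 (P = (-8)² = 64)
b = -9/64 ≈ -0.14063
c(s, C) = -2 + 2*s (c(s, C) = 0*s + ((-2 + s) + s) = 0 + (-2 + 2*s) = -2 + 2*s)
c(b, 3)*22 = (-2 + 2*(-9/64))*22 = (-2 - 9/32)*22 = -73/32*22 = -803/16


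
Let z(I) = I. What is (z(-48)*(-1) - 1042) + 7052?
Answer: 6058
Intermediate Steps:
(z(-48)*(-1) - 1042) + 7052 = (-48*(-1) - 1042) + 7052 = (48 - 1042) + 7052 = -994 + 7052 = 6058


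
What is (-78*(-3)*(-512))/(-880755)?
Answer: 39936/293585 ≈ 0.13603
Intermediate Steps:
(-78*(-3)*(-512))/(-880755) = (234*(-512))*(-1/880755) = -119808*(-1/880755) = 39936/293585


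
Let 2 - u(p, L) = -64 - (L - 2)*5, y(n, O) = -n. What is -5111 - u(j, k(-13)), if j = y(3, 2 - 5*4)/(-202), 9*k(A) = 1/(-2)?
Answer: -93001/18 ≈ -5166.7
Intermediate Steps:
k(A) = -1/18 (k(A) = (⅑)/(-2) = (⅑)*(-½) = -1/18)
j = 3/202 (j = -1*3/(-202) = -3*(-1/202) = 3/202 ≈ 0.014851)
u(p, L) = 56 + 5*L (u(p, L) = 2 - (-64 - (L - 2)*5) = 2 - (-64 - (-2 + L)*5) = 2 - (-64 - (-10 + 5*L)) = 2 - (-64 + (10 - 5*L)) = 2 - (-54 - 5*L) = 2 + (54 + 5*L) = 56 + 5*L)
-5111 - u(j, k(-13)) = -5111 - (56 + 5*(-1/18)) = -5111 - (56 - 5/18) = -5111 - 1*1003/18 = -5111 - 1003/18 = -93001/18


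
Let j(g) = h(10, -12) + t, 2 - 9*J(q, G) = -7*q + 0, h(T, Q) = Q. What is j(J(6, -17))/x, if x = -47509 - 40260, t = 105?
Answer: -93/87769 ≈ -0.0010596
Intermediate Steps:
J(q, G) = 2/9 + 7*q/9 (J(q, G) = 2/9 - (-7*q + 0)/9 = 2/9 - (-7)*q/9 = 2/9 + 7*q/9)
x = -87769
j(g) = 93 (j(g) = -12 + 105 = 93)
j(J(6, -17))/x = 93/(-87769) = 93*(-1/87769) = -93/87769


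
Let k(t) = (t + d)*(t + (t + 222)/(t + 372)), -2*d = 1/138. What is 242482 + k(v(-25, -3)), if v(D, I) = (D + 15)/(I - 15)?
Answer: 1514701492984/6246639 ≈ 2.4248e+5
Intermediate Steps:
d = -1/276 (d = -½/138 = -½*1/138 = -1/276 ≈ -0.0036232)
v(D, I) = (15 + D)/(-15 + I)
k(t) = (-1/276 + t)*(t + (222 + t)/(372 + t)) (k(t) = (t - 1/276)*(t + (t + 222)/(t + 372)) = (-1/276 + t)*(t + (222 + t)/(372 + t)))
242482 + k(v(-25, -3)) = 242482 + (-222 + 276*((15 - 25)/(-15 - 3))³ + 60899*((15 - 25)/(-15 - 3)) + 102947*((15 - 25)/(-15 - 3))²)/(276*(372 + (15 - 25)/(-15 - 3))) = 242482 + (-222 + 276*(-10/(-18))³ + 60899*(-10/(-18)) + 102947*(-10/(-18))²)/(276*(372 - 10/(-18))) = 242482 + (-222 + 276*(-1/18*(-10))³ + 60899*(-1/18*(-10)) + 102947*(-1/18*(-10))²)/(276*(372 - 1/18*(-10))) = 242482 + (-222 + 276*(5/9)³ + 60899*(5/9) + 102947*(5/9)²)/(276*(372 + 5/9)) = 242482 + (-222 + 276*(125/729) + 304495/9 + 102947*(25/81))/(276*(3353/9)) = 242482 + (1/276)*(9/3353)*(-222 + 11500/243 + 304495/9 + 2573675/81) = 242482 + (1/276)*(9/3353)*(15899944/243) = 242482 + 3974986/6246639 = 1514701492984/6246639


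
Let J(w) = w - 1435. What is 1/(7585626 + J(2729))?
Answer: 1/7586920 ≈ 1.3181e-7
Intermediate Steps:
J(w) = -1435 + w
1/(7585626 + J(2729)) = 1/(7585626 + (-1435 + 2729)) = 1/(7585626 + 1294) = 1/7586920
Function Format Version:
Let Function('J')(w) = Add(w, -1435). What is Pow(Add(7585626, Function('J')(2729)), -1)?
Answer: Rational(1, 7586920) ≈ 1.3181e-7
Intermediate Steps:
Function('J')(w) = Add(-1435, w)
Pow(Add(7585626, Function('J')(2729)), -1) = Pow(Add(7585626, Add(-1435, 2729)), -1) = Pow(Add(7585626, 1294), -1) = Pow(7586920, -1) = Rational(1, 7586920)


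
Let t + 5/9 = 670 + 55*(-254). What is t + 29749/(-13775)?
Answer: -1649204116/123975 ≈ -13303.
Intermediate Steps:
t = -119705/9 (t = -5/9 + (670 + 55*(-254)) = -5/9 + (670 - 13970) = -5/9 - 13300 = -119705/9 ≈ -13301.)
t + 29749/(-13775) = -119705/9 + 29749/(-13775) = -119705/9 + 29749*(-1/13775) = -119705/9 - 29749/13775 = -1649204116/123975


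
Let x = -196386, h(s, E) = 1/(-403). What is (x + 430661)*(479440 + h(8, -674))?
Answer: 45265284583725/403 ≈ 1.1232e+11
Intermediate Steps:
h(s, E) = -1/403
(x + 430661)*(479440 + h(8, -674)) = (-196386 + 430661)*(479440 - 1/403) = 234275*(193214319/403) = 45265284583725/403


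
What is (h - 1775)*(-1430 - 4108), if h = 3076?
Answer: -7204938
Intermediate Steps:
(h - 1775)*(-1430 - 4108) = (3076 - 1775)*(-1430 - 4108) = 1301*(-5538) = -7204938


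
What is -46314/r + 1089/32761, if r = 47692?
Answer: -732678183/781218806 ≈ -0.93787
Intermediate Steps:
-46314/r + 1089/32761 = -46314/47692 + 1089/32761 = -46314*1/47692 + 1089*(1/32761) = -23157/23846 + 1089/32761 = -732678183/781218806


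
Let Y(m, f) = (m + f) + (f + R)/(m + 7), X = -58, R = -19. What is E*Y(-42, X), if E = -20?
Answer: 1956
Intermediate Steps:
Y(m, f) = f + m + (-19 + f)/(7 + m) (Y(m, f) = (m + f) + (f - 19)/(m + 7) = (f + m) + (-19 + f)/(7 + m) = f + m + (-19 + f)/(7 + m))
E*Y(-42, X) = -20*(-19 + (-42)² + 7*(-42) + 8*(-58) - 58*(-42))/(7 - 42) = -20*(-19 + 1764 - 294 - 464 + 2436)/(-35) = -(-4)*3423/7 = -20*(-489/5) = 1956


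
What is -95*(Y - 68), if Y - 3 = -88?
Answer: 14535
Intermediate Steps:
Y = -85 (Y = 3 - 88 = -85)
-95*(Y - 68) = -95*(-85 - 68) = -95*(-153) = 14535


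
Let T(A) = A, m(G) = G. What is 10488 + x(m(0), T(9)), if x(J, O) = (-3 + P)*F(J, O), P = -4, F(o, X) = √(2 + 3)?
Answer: 10488 - 7*√5 ≈ 10472.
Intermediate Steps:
F(o, X) = √5
x(J, O) = -7*√5 (x(J, O) = (-3 - 4)*√5 = -7*√5)
10488 + x(m(0), T(9)) = 10488 - 7*√5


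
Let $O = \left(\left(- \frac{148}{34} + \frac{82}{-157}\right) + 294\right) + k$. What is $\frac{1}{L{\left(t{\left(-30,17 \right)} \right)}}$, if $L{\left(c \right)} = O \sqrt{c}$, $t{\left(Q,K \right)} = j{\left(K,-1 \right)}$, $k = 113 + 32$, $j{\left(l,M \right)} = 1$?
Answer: $\frac{2669}{1158679} \approx 0.0023035$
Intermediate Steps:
$k = 145$
$t{\left(Q,K \right)} = 1$
$O = \frac{1158679}{2669}$ ($O = \left(\left(- \frac{148}{34} + \frac{82}{-157}\right) + 294\right) + 145 = \left(\left(\left(-148\right) \frac{1}{34} + 82 \left(- \frac{1}{157}\right)\right) + 294\right) + 145 = \left(\left(- \frac{74}{17} - \frac{82}{157}\right) + 294\right) + 145 = \left(- \frac{13012}{2669} + 294\right) + 145 = \frac{771674}{2669} + 145 = \frac{1158679}{2669} \approx 434.13$)
$L{\left(c \right)} = \frac{1158679 \sqrt{c}}{2669}$
$\frac{1}{L{\left(t{\left(-30,17 \right)} \right)}} = \frac{1}{\frac{1158679}{2669} \sqrt{1}} = \frac{1}{\frac{1158679}{2669} \cdot 1} = \frac{1}{\frac{1158679}{2669}} = \frac{2669}{1158679}$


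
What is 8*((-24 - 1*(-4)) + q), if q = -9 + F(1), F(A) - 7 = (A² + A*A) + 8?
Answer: -96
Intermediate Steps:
F(A) = 15 + 2*A² (F(A) = 7 + ((A² + A*A) + 8) = 7 + ((A² + A²) + 8) = 7 + (2*A² + 8) = 7 + (8 + 2*A²) = 15 + 2*A²)
q = 8 (q = -9 + (15 + 2*1²) = -9 + (15 + 2*1) = -9 + (15 + 2) = -9 + 17 = 8)
8*((-24 - 1*(-4)) + q) = 8*((-24 - 1*(-4)) + 8) = 8*((-24 + 4) + 8) = 8*(-20 + 8) = 8*(-12) = -96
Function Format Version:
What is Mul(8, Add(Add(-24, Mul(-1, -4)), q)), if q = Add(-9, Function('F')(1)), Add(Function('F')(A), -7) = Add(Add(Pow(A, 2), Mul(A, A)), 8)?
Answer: -96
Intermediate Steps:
Function('F')(A) = Add(15, Mul(2, Pow(A, 2))) (Function('F')(A) = Add(7, Add(Add(Pow(A, 2), Mul(A, A)), 8)) = Add(7, Add(Add(Pow(A, 2), Pow(A, 2)), 8)) = Add(7, Add(Mul(2, Pow(A, 2)), 8)) = Add(7, Add(8, Mul(2, Pow(A, 2)))) = Add(15, Mul(2, Pow(A, 2))))
q = 8 (q = Add(-9, Add(15, Mul(2, Pow(1, 2)))) = Add(-9, Add(15, Mul(2, 1))) = Add(-9, Add(15, 2)) = Add(-9, 17) = 8)
Mul(8, Add(Add(-24, Mul(-1, -4)), q)) = Mul(8, Add(Add(-24, Mul(-1, -4)), 8)) = Mul(8, Add(Add(-24, 4), 8)) = Mul(8, Add(-20, 8)) = Mul(8, -12) = -96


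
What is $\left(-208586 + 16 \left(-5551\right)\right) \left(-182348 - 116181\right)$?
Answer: $88783121658$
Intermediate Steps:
$\left(-208586 + 16 \left(-5551\right)\right) \left(-182348 - 116181\right) = \left(-208586 - 88816\right) \left(-298529\right) = \left(-297402\right) \left(-298529\right) = 88783121658$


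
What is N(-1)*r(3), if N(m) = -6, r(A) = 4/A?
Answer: -8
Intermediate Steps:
N(-1)*r(3) = -24/3 = -6*4/3 = -8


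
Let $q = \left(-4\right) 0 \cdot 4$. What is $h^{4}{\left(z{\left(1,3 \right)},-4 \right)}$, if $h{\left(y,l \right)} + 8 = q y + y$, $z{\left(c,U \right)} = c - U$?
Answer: $10000$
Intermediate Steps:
$q = 0$ ($q = 0 \cdot 4 = 0$)
$h{\left(y,l \right)} = -8 + y$ ($h{\left(y,l \right)} = -8 + \left(0 y + y\right) = -8 + \left(0 + y\right) = -8 + y$)
$h^{4}{\left(z{\left(1,3 \right)},-4 \right)} = \left(-8 + \left(1 - 3\right)\right)^{4} = \left(-8 - 2\right)^{4} = \left(-10\right)^{4} = 10000$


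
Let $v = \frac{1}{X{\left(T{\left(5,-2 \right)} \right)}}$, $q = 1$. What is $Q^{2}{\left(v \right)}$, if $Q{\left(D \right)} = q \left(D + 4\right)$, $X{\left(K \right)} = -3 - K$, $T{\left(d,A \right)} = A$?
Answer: $9$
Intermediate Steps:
$v = -1$ ($v = \frac{1}{-3 - -2} = \frac{1}{-3 + 2} = \frac{1}{-1} = -1$)
$Q{\left(D \right)} = 4 + D$ ($Q{\left(D \right)} = 1 \left(D + 4\right) = 1 \left(4 + D\right) = 4 + D$)
$Q^{2}{\left(v \right)} = \left(4 - 1\right)^{2} = 3^{2} = 9$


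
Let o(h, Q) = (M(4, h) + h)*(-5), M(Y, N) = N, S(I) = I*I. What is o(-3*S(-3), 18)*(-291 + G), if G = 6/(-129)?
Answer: -3379050/43 ≈ -78583.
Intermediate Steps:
S(I) = I²
o(h, Q) = -10*h (o(h, Q) = (h + h)*(-5) = (2*h)*(-5) = -10*h)
G = -2/43 (G = 6*(-1/129) = -2/43 ≈ -0.046512)
o(-3*S(-3), 18)*(-291 + G) = (-(-30)*(-3)²)*(-291 - 2/43) = -(-30)*9*(-12515/43) = -10*(-27)*(-12515/43) = 270*(-12515/43) = -3379050/43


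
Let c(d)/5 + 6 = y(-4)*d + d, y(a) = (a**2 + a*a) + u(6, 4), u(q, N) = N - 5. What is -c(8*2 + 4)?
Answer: -3170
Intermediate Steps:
u(q, N) = -5 + N
y(a) = -1 + 2*a**2 (y(a) = (a**2 + a*a) + (-5 + 4) = (a**2 + a**2) - 1 = 2*a**2 - 1 = -1 + 2*a**2)
c(d) = -30 + 160*d (c(d) = -30 + 5*((-1 + 2*(-4)**2)*d + d) = -30 + 5*((-1 + 2*16)*d + d) = -30 + 5*((-1 + 32)*d + d) = -30 + 5*(31*d + d) = -30 + 5*(32*d) = -30 + 160*d)
-c(8*2 + 4) = -(-30 + 160*(8*2 + 4)) = -(-30 + 160*(16 + 4)) = -(-30 + 160*20) = -(-30 + 3200) = -1*3170 = -3170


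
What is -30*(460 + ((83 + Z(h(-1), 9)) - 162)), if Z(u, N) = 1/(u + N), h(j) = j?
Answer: -45735/4 ≈ -11434.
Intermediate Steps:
Z(u, N) = 1/(N + u)
-30*(460 + ((83 + Z(h(-1), 9)) - 162)) = -30*(460 + ((83 + 1/(9 - 1)) - 162)) = -30*(460 + ((83 + 1/8) - 162)) = -30*(460 + ((83 + ⅛) - 162)) = -30*(460 + (665/8 - 162)) = -30*(460 - 631/8) = -30*3049/8 = -45735/4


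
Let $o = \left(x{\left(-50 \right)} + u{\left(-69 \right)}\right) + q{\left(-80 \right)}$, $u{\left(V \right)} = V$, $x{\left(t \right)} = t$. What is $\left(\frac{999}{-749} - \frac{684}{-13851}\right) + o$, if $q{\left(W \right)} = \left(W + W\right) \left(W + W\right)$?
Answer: $\frac{1545828866}{60669} \approx 25480.0$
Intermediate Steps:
$q{\left(W \right)} = 4 W^{2}$ ($q{\left(W \right)} = 2 W 2 W = 4 W^{2}$)
$o = 25481$ ($o = \left(-50 - 69\right) + 4 \left(-80\right)^{2} = -119 + 4 \cdot 6400 = -119 + 25600 = 25481$)
$\left(\frac{999}{-749} - \frac{684}{-13851}\right) + o = \left(\frac{999}{-749} - \frac{684}{-13851}\right) + 25481 = \left(999 \left(- \frac{1}{749}\right) - - \frac{4}{81}\right) + 25481 = \left(- \frac{999}{749} + \frac{4}{81}\right) + 25481 = - \frac{77923}{60669} + 25481 = \frac{1545828866}{60669}$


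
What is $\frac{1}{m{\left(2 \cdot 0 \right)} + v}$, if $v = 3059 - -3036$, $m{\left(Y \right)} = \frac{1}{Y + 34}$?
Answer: $\frac{34}{207231} \approx 0.00016407$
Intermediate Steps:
$m{\left(Y \right)} = \frac{1}{34 + Y}$
$v = 6095$ ($v = 3059 + 3036 = 6095$)
$\frac{1}{m{\left(2 \cdot 0 \right)} + v} = \frac{1}{\frac{1}{34 + 2 \cdot 0} + 6095} = \frac{1}{\frac{1}{34 + 0} + 6095} = \frac{1}{\frac{1}{34} + 6095} = \frac{1}{\frac{207231}{34}} = \frac{34}{207231}$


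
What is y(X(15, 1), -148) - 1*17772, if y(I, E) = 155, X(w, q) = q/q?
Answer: -17617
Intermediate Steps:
X(w, q) = 1
y(X(15, 1), -148) - 1*17772 = 155 - 1*17772 = 155 - 17772 = -17617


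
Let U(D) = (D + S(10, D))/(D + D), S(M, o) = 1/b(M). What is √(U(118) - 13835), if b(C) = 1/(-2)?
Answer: 2*I*√12039481/59 ≈ 117.62*I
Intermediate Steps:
b(C) = -½
S(M, o) = -2 (S(M, o) = 1/(-½) = -2)
U(D) = (-2 + D)/(2*D) (U(D) = (D - 2)/(D + D) = (-2 + D)/((2*D)) = (-2 + D)*(1/(2*D)) = (-2 + D)/(2*D))
√(U(118) - 13835) = √((½)*(-2 + 118)/118 - 13835) = √((½)*(1/118)*116 - 13835) = √(29/59 - 13835) = √(-816236/59) = 2*I*√12039481/59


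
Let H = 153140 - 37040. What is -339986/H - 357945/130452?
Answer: -1022729383/180303300 ≈ -5.6723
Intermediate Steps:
H = 116100
-339986/H - 357945/130452 = -339986/116100 - 357945/130452 = -339986*1/116100 - 357945*1/130452 = -169993/58050 - 17045/6212 = -1022729383/180303300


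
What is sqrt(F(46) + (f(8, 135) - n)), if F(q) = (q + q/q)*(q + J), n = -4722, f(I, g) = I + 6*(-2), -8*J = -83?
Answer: 3*sqrt(13098)/4 ≈ 85.835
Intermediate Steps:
J = 83/8 (J = -1/8*(-83) = 83/8 ≈ 10.375)
f(I, g) = -12 + I (f(I, g) = I - 12 = -12 + I)
F(q) = (1 + q)*(83/8 + q) (F(q) = (q + q/q)*(q + 83/8) = (q + 1)*(83/8 + q) = (1 + q)*(83/8 + q))
sqrt(F(46) + (f(8, 135) - n)) = sqrt((83/8 + 46**2 + (91/8)*46) + ((-12 + 8) - 1*(-4722))) = sqrt((83/8 + 2116 + 2093/4) + (-4 + 4722)) = sqrt(21197/8 + 4718) = sqrt(58941/8) = 3*sqrt(13098)/4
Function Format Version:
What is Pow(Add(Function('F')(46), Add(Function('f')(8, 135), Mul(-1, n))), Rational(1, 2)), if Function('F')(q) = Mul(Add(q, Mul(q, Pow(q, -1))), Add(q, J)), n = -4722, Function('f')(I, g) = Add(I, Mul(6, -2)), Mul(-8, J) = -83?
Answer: Mul(Rational(3, 4), Pow(13098, Rational(1, 2))) ≈ 85.835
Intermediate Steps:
J = Rational(83, 8) (J = Mul(Rational(-1, 8), -83) = Rational(83, 8) ≈ 10.375)
Function('f')(I, g) = Add(-12, I) (Function('f')(I, g) = Add(I, -12) = Add(-12, I))
Function('F')(q) = Mul(Add(1, q), Add(Rational(83, 8), q)) (Function('F')(q) = Mul(Add(q, Mul(q, Pow(q, -1))), Add(q, Rational(83, 8))) = Mul(Add(q, 1), Add(Rational(83, 8), q)) = Mul(Add(1, q), Add(Rational(83, 8), q)))
Pow(Add(Function('F')(46), Add(Function('f')(8, 135), Mul(-1, n))), Rational(1, 2)) = Pow(Add(Add(Rational(83, 8), Pow(46, 2), Mul(Rational(91, 8), 46)), Add(Add(-12, 8), Mul(-1, -4722))), Rational(1, 2)) = Pow(Add(Add(Rational(83, 8), 2116, Rational(2093, 4)), Add(-4, 4722)), Rational(1, 2)) = Pow(Add(Rational(21197, 8), 4718), Rational(1, 2)) = Pow(Rational(58941, 8), Rational(1, 2)) = Mul(Rational(3, 4), Pow(13098, Rational(1, 2)))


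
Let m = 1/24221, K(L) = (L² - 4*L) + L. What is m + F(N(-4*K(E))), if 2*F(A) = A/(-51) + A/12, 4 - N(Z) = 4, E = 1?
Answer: 1/24221 ≈ 4.1286e-5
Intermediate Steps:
K(L) = L² - 3*L
N(Z) = 0 (N(Z) = 4 - 1*4 = 4 - 4 = 0)
F(A) = 13*A/408 (F(A) = (A/(-51) + A/12)/2 = (A*(-1/51) + A*(1/12))/2 = (-A/51 + A/12)/2 = (13*A/204)/2 = 13*A/408)
m = 1/24221 ≈ 4.1286e-5
m + F(N(-4*K(E))) = 1/24221 + (13/408)*0 = 1/24221 + 0 = 1/24221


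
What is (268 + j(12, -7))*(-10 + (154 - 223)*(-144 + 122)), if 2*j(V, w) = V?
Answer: 413192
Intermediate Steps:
j(V, w) = V/2
(268 + j(12, -7))*(-10 + (154 - 223)*(-144 + 122)) = (268 + (½)*12)*(-10 + (154 - 223)*(-144 + 122)) = (268 + 6)*(-10 - 69*(-22)) = 274*(-10 + 1518) = 274*1508 = 413192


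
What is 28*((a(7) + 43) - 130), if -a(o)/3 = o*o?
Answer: -6552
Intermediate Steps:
a(o) = -3*o² (a(o) = -3*o*o = -3*o²)
28*((a(7) + 43) - 130) = 28*((-3*7² + 43) - 130) = 28*((-3*49 + 43) - 130) = 28*((-147 + 43) - 130) = 28*(-104 - 130) = 28*(-234) = -6552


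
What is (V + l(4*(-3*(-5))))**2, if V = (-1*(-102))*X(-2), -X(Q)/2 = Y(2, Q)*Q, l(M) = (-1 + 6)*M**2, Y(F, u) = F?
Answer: 354041856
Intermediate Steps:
l(M) = 5*M**2
X(Q) = -4*Q
V = 816 (V = (-1*(-102))*(-4*(-2)) = 102*8 = 816)
(V + l(4*(-3*(-5))))**2 = (816 + 5*(4*(-3*(-5)))**2)**2 = (816 + 5*(4*15)**2)**2 = (816 + 5*60**2)**2 = (816 + 5*3600)**2 = (816 + 18000)**2 = 18816**2 = 354041856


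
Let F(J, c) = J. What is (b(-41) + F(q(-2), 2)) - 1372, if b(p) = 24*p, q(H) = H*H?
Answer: -2352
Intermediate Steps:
q(H) = H²
(b(-41) + F(q(-2), 2)) - 1372 = (24*(-41) + (-2)²) - 1372 = (-984 + 4) - 1372 = -980 - 1372 = -2352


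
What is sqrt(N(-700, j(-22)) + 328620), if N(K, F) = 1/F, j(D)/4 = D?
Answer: sqrt(636208298)/44 ≈ 573.25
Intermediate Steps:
j(D) = 4*D
sqrt(N(-700, j(-22)) + 328620) = sqrt(1/(4*(-22)) + 328620) = sqrt(1/(-88) + 328620) = sqrt(-1/88 + 328620) = sqrt(28918559/88) = sqrt(636208298)/44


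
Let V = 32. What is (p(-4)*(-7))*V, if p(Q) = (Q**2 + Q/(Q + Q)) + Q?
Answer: -2800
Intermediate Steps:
p(Q) = 1/2 + Q + Q**2 (p(Q) = (Q**2 + Q/((2*Q))) + Q = (Q**2 + (1/(2*Q))*Q) + Q = (Q**2 + 1/2) + Q = (1/2 + Q**2) + Q = 1/2 + Q + Q**2)
(p(-4)*(-7))*V = ((1/2 - 4 + (-4)**2)*(-7))*32 = ((1/2 - 4 + 16)*(-7))*32 = ((25/2)*(-7))*32 = -175/2*32 = -2800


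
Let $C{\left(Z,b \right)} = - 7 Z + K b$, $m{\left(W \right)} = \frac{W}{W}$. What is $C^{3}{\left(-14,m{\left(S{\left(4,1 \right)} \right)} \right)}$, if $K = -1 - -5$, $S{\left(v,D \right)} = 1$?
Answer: $1061208$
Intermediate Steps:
$m{\left(W \right)} = 1$
$K = 4$ ($K = -1 + 5 = 4$)
$C{\left(Z,b \right)} = - 7 Z + 4 b$
$C^{3}{\left(-14,m{\left(S{\left(4,1 \right)} \right)} \right)} = \left(\left(-7\right) \left(-14\right) + 4 \cdot 1\right)^{3} = \left(98 + 4\right)^{3} = 102^{3} = 1061208$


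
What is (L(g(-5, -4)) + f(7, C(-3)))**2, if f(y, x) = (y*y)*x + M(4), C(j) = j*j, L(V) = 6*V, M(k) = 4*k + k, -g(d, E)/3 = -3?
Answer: 265225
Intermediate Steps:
g(d, E) = 9 (g(d, E) = -3*(-3) = 9)
M(k) = 5*k
C(j) = j**2
f(y, x) = 20 + x*y**2 (f(y, x) = (y*y)*x + 5*4 = y**2*x + 20 = x*y**2 + 20 = 20 + x*y**2)
(L(g(-5, -4)) + f(7, C(-3)))**2 = (6*9 + (20 + (-3)**2*7**2))**2 = (54 + (20 + 9*49))**2 = (54 + (20 + 441))**2 = (54 + 461)**2 = 515**2 = 265225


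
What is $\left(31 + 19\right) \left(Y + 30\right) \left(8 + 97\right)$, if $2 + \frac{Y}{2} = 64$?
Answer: $808500$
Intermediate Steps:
$Y = 124$ ($Y = -4 + 2 \cdot 64 = -4 + 128 = 124$)
$\left(31 + 19\right) \left(Y + 30\right) \left(8 + 97\right) = \left(31 + 19\right) \left(124 + 30\right) \left(8 + 97\right) = 50 \cdot 154 \cdot 105 = 7700 \cdot 105 = 808500$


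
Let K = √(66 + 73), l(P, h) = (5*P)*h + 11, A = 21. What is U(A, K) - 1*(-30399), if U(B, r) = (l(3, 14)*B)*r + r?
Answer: 30399 + 4642*√139 ≈ 85127.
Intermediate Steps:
l(P, h) = 11 + 5*P*h (l(P, h) = 5*P*h + 11 = 11 + 5*P*h)
K = √139 ≈ 11.790
U(B, r) = r + 221*B*r (U(B, r) = ((11 + 5*3*14)*B)*r + r = ((11 + 210)*B)*r + r = (221*B)*r + r = 221*B*r + r = r + 221*B*r)
U(A, K) - 1*(-30399) = √139*(1 + 221*21) - 1*(-30399) = √139*(1 + 4641) + 30399 = √139*4642 + 30399 = 4642*√139 + 30399 = 30399 + 4642*√139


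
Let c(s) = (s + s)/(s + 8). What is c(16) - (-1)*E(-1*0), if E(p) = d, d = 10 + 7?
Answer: 55/3 ≈ 18.333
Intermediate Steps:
c(s) = 2*s/(8 + s) (c(s) = (2*s)/(8 + s) = 2*s/(8 + s))
d = 17
E(p) = 17
c(16) - (-1)*E(-1*0) = 2*16/(8 + 16) - (-1)*17 = 2*16/24 - 1*(-17) = 2*16*(1/24) + 17 = 4/3 + 17 = 55/3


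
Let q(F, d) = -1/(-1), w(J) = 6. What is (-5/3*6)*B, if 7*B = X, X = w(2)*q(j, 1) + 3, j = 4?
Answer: -90/7 ≈ -12.857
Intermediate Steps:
q(F, d) = 1 (q(F, d) = -1*(-1) = 1)
X = 9 (X = 6*1 + 3 = 6 + 3 = 9)
B = 9/7 (B = (⅐)*9 = 9/7 ≈ 1.2857)
(-5/3*6)*B = (-5/3*6)*(9/7) = (-5*⅓*6)*(9/7) = -5/3*6*(9/7) = -10*9/7 = -90/7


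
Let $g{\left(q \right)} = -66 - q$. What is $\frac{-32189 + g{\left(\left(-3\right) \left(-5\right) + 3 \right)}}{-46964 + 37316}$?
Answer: $\frac{32273}{9648} \approx 3.345$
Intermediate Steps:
$\frac{-32189 + g{\left(\left(-3\right) \left(-5\right) + 3 \right)}}{-46964 + 37316} = \frac{-32189 - \left(69 + 15\right)}{-46964 + 37316} = \frac{-32189 - 84}{-9648} = \left(-32189 - 84\right) \left(- \frac{1}{9648}\right) = \left(-32273\right) \left(- \frac{1}{9648}\right) = \frac{32273}{9648}$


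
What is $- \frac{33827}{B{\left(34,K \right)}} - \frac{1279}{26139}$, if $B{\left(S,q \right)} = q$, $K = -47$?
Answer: $\frac{884143840}{1228533} \approx 719.67$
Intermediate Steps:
$- \frac{33827}{B{\left(34,K \right)}} - \frac{1279}{26139} = - \frac{33827}{-47} - \frac{1279}{26139} = \left(-33827\right) \left(- \frac{1}{47}\right) - \frac{1279}{26139} = \frac{33827}{47} - \frac{1279}{26139} = \frac{884143840}{1228533}$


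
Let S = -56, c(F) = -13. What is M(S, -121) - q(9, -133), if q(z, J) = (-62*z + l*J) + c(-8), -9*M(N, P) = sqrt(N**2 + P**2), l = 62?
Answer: 8817 - sqrt(17777)/9 ≈ 8802.2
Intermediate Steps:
M(N, P) = -sqrt(N**2 + P**2)/9
q(z, J) = -13 - 62*z + 62*J (q(z, J) = (-62*z + 62*J) - 13 = -13 - 62*z + 62*J)
M(S, -121) - q(9, -133) = -sqrt((-56)**2 + (-121)**2)/9 - (-13 - 62*9 + 62*(-133)) = -sqrt(3136 + 14641)/9 - (-13 - 558 - 8246) = -sqrt(17777)/9 - 1*(-8817) = -sqrt(17777)/9 + 8817 = 8817 - sqrt(17777)/9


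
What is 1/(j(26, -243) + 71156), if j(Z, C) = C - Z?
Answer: 1/70887 ≈ 1.4107e-5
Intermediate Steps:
1/(j(26, -243) + 71156) = 1/((-243 - 1*26) + 71156) = 1/((-243 - 26) + 71156) = 1/(-269 + 71156) = 1/70887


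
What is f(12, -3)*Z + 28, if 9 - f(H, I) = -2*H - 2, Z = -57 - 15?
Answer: -2492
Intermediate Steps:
Z = -72
f(H, I) = 11 + 2*H (f(H, I) = 9 - (-2*H - 2) = 9 - (-2 - 2*H) = 9 + (2 + 2*H) = 11 + 2*H)
f(12, -3)*Z + 28 = (11 + 2*12)*(-72) + 28 = (11 + 24)*(-72) + 28 = 35*(-72) + 28 = -2520 + 28 = -2492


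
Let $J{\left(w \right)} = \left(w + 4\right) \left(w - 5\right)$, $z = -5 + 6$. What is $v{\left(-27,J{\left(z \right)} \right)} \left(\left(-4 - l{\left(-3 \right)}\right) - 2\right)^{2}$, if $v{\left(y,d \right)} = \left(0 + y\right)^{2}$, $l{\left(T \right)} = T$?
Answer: $6561$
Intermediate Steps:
$z = 1$
$J{\left(w \right)} = \left(-5 + w\right) \left(4 + w\right)$ ($J{\left(w \right)} = \left(4 + w\right) \left(-5 + w\right) = \left(-5 + w\right) \left(4 + w\right)$)
$v{\left(y,d \right)} = y^{2}$
$v{\left(-27,J{\left(z \right)} \right)} \left(\left(-4 - l{\left(-3 \right)}\right) - 2\right)^{2} = \left(-27\right)^{2} \left(\left(-4 - -3\right) - 2\right)^{2} = 729 \left(\left(-4 + 3\right) - 2\right)^{2} = 729 \left(-1 - 2\right)^{2} = 729 \left(-3\right)^{2} = 729 \cdot 9 = 6561$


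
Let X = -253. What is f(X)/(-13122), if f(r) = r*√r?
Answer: 253*I*√253/13122 ≈ 0.30668*I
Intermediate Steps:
f(r) = r^(3/2)
f(X)/(-13122) = (-253)^(3/2)/(-13122) = -253*I*√253*(-1/13122) = 253*I*√253/13122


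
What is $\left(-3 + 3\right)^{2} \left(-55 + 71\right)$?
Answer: $0$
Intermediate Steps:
$\left(-3 + 3\right)^{2} \left(-55 + 71\right) = 0^{2} \cdot 16 = 0 \cdot 16 = 0$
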